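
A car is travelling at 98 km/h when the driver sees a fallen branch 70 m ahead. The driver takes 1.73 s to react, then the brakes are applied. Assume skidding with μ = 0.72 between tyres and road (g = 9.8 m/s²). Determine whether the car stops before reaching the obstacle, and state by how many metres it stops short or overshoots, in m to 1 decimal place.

98 km/h ÷ 3.6 = 27.2222 m/s.
a = μg = 0.72 × 9.8 = 7.056 m/s².
Reaction distance = 27.2222 × 1.73 = 47.094 m.
Braking distance = v²/(2a) = 741.048 / 14.112 = 52.512 m.
Total stopping distance = 47.094 + 52.512 = 99.606 m, vs 70 m available — it cannot stop in time and overshoots by 99.606 − 70 = 29.606 m.

No — it overshoots by 29.6 m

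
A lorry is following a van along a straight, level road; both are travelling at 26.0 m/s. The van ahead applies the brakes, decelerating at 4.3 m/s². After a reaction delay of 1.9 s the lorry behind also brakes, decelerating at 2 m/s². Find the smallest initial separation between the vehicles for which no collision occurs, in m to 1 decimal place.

Minimum gap ≈ 139.8 m

Leader travels v²/(2a_L) = 676.000 / 8.600 = 78.605 m before stopping.
Follower covers v·t_r = 26.0000 × 1.9 = 49.400 m while reacting, then v²/(2a_F) = 676.000 / 4.000 = 169.000 m while braking, for a total of 49.400 + 169.000 = 218.400 m.
Since a_F ≤ a_L and the follower starts braking later, the follower is never slower than the leader, so the closest approach is when both have stopped.
Minimum gap = 218.400 − 78.605 = 139.795 m.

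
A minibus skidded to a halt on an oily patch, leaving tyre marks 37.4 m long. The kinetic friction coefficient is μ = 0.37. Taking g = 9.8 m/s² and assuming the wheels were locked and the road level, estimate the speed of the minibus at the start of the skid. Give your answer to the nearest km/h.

Deceleration a = μg = 0.37 × 9.8 = 3.626 m/s².
v = √(2a·d) = √(2 × 3.626 × 37.4) = √271.225 = 16.4689 m/s.
= 16.4689 × 3.6 = 59.288 km/h.

Initial speed ≈ 59 km/h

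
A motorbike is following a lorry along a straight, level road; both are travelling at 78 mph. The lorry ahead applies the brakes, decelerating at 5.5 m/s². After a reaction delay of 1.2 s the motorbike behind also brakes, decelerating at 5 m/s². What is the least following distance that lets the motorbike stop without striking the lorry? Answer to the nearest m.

78 mph × 0.44704 = 34.8691 m/s.
Leader travels v²/(2a_L) = 1215.854 / 11.000 = 110.532 m before stopping.
Follower covers v·t_r = 34.8691 × 1.2 = 41.843 m while reacting, then v²/(2a_F) = 1215.854 / 10.000 = 121.585 m while braking, for a total of 41.843 + 121.585 = 163.428 m.
Since a_F ≤ a_L and the follower starts braking later, the follower is never slower than the leader, so the closest approach is when both have stopped.
Minimum gap = 163.428 − 110.532 = 52.896 m.

Minimum gap ≈ 53 m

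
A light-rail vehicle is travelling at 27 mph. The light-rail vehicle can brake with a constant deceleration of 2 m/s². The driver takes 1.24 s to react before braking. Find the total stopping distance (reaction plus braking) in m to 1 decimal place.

Total stopping distance ≈ 51.4 m

27 mph × 0.44704 = 12.0701 m/s.
Reaction distance = v·t_r = 12.0701 × 1.24 = 14.967 m.
Braking distance = v²/(2a) = 12.0701² / (2 × 2.000) = 145.687 / 4.000 = 36.422 m.
Total = 14.967 + 36.422 = 51.389 m.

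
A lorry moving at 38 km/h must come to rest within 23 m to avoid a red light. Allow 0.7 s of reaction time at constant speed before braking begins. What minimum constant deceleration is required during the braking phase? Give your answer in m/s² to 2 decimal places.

38 km/h ÷ 3.6 = 10.5556 m/s.
Distance covered during reaction = 10.5556 × 0.7 = 7.389 m.
Distance available for braking: 23 − 7.389 = 15.611 m.
v² = 2a·d ⇒ a = v²/(2d) = 10.5556² / (2 × 15.611) = 111.421 / 31.222 = 3.5687 m/s².

Required deceleration ≈ 3.57 m/s²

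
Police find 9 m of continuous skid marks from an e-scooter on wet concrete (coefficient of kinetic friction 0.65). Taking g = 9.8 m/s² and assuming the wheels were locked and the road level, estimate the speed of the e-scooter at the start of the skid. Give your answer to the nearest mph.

Deceleration a = μg = 0.65 × 9.8 = 6.370 m/s².
v = √(2a·d) = √(2 × 6.370 × 9) = √114.660 = 10.7079 m/s.
= 10.7079 ÷ 0.44704 = 23.953 mph.

Initial speed ≈ 24 mph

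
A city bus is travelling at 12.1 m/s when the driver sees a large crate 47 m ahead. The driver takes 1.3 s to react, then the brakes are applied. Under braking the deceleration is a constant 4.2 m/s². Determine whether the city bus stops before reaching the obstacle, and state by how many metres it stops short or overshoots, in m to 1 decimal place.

Reaction distance = 12.1000 × 1.3 = 15.730 m.
Braking distance = v²/(2a) = 146.410 / 8.400 = 17.430 m.
Total stopping distance = 15.730 + 17.430 = 33.160 m, vs 47 m available — it stops with 47 − 33.160 = 13.840 m to spare.

Yes — it stops 13.8 m short of the obstacle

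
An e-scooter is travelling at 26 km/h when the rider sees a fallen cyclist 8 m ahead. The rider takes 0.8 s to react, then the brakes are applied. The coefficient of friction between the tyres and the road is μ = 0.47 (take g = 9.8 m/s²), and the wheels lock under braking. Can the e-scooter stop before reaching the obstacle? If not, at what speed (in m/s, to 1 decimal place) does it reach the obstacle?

No — it strikes the obstacle at 5.6 m/s

26 km/h ÷ 3.6 = 7.2222 m/s.
a = μg = 0.47 × 9.8 = 4.606 m/s².
Reaction distance = 7.2222 × 0.8 = 5.778 m.
Braking distance needed to stop: v²/(2a) = 52.160 / 9.212 = 5.662 m, so total needed = 5.778 + 5.662 = 11.440 m > 8 m — it cannot stop.
Distance remaining when braking begins: 8 − 5.778 = 2.222 m.
v² = v₀² − 2a·d = 52.160 − 2 × 4.606 × 2.222 = 31.691 m²/s².
v = √31.691 = 5.629 m/s.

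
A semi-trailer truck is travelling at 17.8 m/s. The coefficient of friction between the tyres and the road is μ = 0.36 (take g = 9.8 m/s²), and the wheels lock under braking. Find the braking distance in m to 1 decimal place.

Braking distance ≈ 44.9 m

a = μg = 0.36 × 9.8 = 3.528 m/s².
Braking distance = v²/(2a) = 17.8000² / (2 × 3.528) = 316.840 / 7.056 = 44.904 m.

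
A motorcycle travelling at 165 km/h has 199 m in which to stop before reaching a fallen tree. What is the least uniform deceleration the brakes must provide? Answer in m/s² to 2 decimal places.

Required deceleration ≈ 5.28 m/s²

165 km/h ÷ 3.6 = 45.8333 m/s.
v² = 2a·d ⇒ a = v²/(2d) = 45.8333² / (2 × 199.000) = 2100.691 / 398.000 = 5.2781 m/s².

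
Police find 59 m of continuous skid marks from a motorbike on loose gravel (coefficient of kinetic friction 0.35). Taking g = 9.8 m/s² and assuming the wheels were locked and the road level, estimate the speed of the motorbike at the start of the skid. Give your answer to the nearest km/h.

Initial speed ≈ 72 km/h

Deceleration a = μg = 0.35 × 9.8 = 3.430 m/s².
v = √(2a·d) = √(2 × 3.430 × 59) = √404.740 = 20.1182 m/s.
= 20.1182 × 3.6 = 72.426 km/h.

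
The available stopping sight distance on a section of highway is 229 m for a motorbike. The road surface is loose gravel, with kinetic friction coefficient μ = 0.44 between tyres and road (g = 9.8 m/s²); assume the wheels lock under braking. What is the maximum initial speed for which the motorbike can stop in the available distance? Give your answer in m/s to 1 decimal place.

Maximum speed ≈ 44.4 m/s

a = μg = 0.44 × 9.8 = 4.312 m/s².
v²/(2a) = d ⇒ v = √(2 × 4.312 × 229) = √1974.90 = 44.4398 m/s.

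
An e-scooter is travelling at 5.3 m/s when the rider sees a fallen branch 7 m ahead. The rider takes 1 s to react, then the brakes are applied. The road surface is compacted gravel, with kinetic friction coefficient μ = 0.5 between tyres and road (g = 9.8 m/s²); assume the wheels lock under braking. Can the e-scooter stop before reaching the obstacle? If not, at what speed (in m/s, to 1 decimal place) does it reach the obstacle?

No — it strikes the obstacle at 3.4 m/s

a = μg = 0.5 × 9.8 = 4.900 m/s².
Reaction distance = 5.3000 × 1 = 5.300 m.
Braking distance needed to stop: v²/(2a) = 28.090 / 9.800 = 2.866 m, so total needed = 5.300 + 2.866 = 8.166 m > 7 m — it cannot stop.
Distance remaining when braking begins: 7 − 5.300 = 1.700 m.
v² = v₀² − 2a·d = 28.090 − 2 × 4.900 × 1.700 = 11.430 m²/s².
v = √11.430 = 3.381 m/s.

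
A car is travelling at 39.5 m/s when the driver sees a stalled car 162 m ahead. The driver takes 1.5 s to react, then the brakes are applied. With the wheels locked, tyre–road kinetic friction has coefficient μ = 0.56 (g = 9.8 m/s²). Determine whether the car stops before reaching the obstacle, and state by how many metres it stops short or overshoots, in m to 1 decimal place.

a = μg = 0.56 × 9.8 = 5.488 m/s².
Reaction distance = 39.5000 × 1.5 = 59.250 m.
Braking distance = v²/(2a) = 1560.250 / 10.976 = 142.151 m.
Total stopping distance = 59.250 + 142.151 = 201.401 m, vs 162 m available — it cannot stop in time and overshoots by 201.401 − 162 = 39.401 m.

No — it overshoots by 39.4 m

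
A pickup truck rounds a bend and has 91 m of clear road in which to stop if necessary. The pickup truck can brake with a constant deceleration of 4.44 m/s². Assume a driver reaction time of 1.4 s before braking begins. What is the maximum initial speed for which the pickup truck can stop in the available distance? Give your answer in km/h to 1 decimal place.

Maximum speed ≈ 82.4 km/h

Stopping distance: v·t_r + v²/(2a) = 91 with t_r = 1.4 s and a = 4.440 m/s².
So v² + 12.432 v − 808.08 = 0.
Positive root: v = −a·t_r + √((a·t_r)² + 2a·d) = −6.216 + √(38.639 + 808.08) = 22.8824 m/s.
22.8824 m/s × 3.6 = 82.377 km/h.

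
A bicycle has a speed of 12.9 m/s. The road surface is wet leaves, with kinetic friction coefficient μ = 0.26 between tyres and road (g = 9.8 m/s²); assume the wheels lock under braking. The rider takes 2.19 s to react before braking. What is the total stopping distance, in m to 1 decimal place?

a = μg = 0.26 × 9.8 = 2.548 m/s².
Reaction distance = v·t_r = 12.9000 × 2.19 = 28.251 m.
Braking distance = v²/(2a) = 12.9000² / (2 × 2.548) = 166.410 / 5.096 = 32.655 m.
Total = 28.251 + 32.655 = 60.906 m.

Total stopping distance ≈ 60.9 m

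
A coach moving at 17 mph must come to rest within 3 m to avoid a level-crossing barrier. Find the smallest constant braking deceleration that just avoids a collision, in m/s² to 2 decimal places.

17 mph × 0.44704 = 7.5997 m/s.
v² = 2a·d ⇒ a = v²/(2d) = 7.5997² / (2 × 3.000) = 57.755 / 6.000 = 9.6258 m/s².

Required deceleration ≈ 9.63 m/s²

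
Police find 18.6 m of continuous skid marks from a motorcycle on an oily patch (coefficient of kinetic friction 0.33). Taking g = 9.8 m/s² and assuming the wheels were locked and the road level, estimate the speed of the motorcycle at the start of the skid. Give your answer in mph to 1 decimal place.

Deceleration a = μg = 0.33 × 9.8 = 3.234 m/s².
v = √(2a·d) = √(2 × 3.234 × 18.6) = √120.305 = 10.9684 m/s.
= 10.9684 ÷ 0.44704 = 24.536 mph.

Initial speed ≈ 24.5 mph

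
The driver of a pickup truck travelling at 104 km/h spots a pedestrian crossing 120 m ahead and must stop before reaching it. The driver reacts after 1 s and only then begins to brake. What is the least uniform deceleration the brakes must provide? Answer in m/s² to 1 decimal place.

104 km/h ÷ 3.6 = 28.8889 m/s.
Distance covered during reaction = 28.8889 × 1 = 28.889 m.
Distance available for braking: 120 − 28.889 = 91.111 m.
v² = 2a·d ⇒ a = v²/(2d) = 28.8889² / (2 × 91.111) = 834.569 / 182.222 = 4.5800 m/s².

Required deceleration ≈ 4.6 m/s²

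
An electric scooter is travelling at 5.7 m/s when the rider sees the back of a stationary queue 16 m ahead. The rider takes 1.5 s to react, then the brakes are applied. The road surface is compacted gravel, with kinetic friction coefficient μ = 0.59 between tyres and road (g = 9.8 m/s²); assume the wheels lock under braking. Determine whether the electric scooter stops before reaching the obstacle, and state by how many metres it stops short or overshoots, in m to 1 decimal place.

Yes — it stops 4.6 m short of the obstacle

a = μg = 0.59 × 9.8 = 5.782 m/s².
Reaction distance = 5.7000 × 1.5 = 8.550 m.
Braking distance = v²/(2a) = 32.490 / 11.564 = 2.810 m.
Total stopping distance = 8.550 + 2.810 = 11.360 m, vs 16 m available — it stops with 16 − 11.360 = 4.640 m to spare.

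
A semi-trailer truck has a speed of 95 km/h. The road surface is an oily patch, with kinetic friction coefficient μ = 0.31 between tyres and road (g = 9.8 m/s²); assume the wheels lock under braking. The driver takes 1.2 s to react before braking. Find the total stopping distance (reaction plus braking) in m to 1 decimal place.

Total stopping distance ≈ 146.3 m

95 km/h ÷ 3.6 = 26.3889 m/s.
a = μg = 0.31 × 9.8 = 3.038 m/s².
Reaction distance = v·t_r = 26.3889 × 1.2 = 31.667 m.
Braking distance = v²/(2a) = 26.3889² / (2 × 3.038) = 696.374 / 6.076 = 114.611 m.
Total = 31.667 + 114.611 = 146.278 m.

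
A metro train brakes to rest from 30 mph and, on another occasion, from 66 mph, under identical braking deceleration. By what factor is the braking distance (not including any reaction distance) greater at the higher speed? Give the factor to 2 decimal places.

Factor ≈ 4.84

Braking distance d = v²/(2a), so with a fixed, d ∝ v².
Factor = (66/30)² = 2.2000² = 4.8400.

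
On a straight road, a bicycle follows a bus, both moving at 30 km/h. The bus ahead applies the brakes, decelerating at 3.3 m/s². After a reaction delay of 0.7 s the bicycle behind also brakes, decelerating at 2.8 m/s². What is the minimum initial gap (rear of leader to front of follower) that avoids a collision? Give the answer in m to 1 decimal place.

30 km/h ÷ 3.6 = 8.3333 m/s.
Leader travels v²/(2a_L) = 69.444 / 6.600 = 10.522 m before stopping.
Follower covers v·t_r = 8.3333 × 0.7 = 5.833 m while reacting, then v²/(2a_F) = 69.444 / 5.600 = 12.401 m while braking, for a total of 5.833 + 12.401 = 18.234 m.
Since a_F ≤ a_L and the follower starts braking later, the follower is never slower than the leader, so the closest approach is when both have stopped.
Minimum gap = 18.234 − 10.522 = 7.712 m.

Minimum gap ≈ 7.7 m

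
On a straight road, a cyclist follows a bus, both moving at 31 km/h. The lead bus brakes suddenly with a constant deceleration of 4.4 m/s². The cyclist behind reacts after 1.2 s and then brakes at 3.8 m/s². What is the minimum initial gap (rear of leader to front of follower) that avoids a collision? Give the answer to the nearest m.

31 km/h ÷ 3.6 = 8.6111 m/s.
Leader travels v²/(2a_L) = 74.151 / 8.800 = 8.426 m before stopping.
Follower covers v·t_r = 8.6111 × 1.2 = 10.333 m while reacting, then v²/(2a_F) = 74.151 / 7.600 = 9.757 m while braking, for a total of 10.333 + 9.757 = 20.090 m.
Since a_F ≤ a_L and the follower starts braking later, the follower is never slower than the leader, so the closest approach is when both have stopped.
Minimum gap = 20.090 − 8.426 = 11.664 m.

Minimum gap ≈ 12 m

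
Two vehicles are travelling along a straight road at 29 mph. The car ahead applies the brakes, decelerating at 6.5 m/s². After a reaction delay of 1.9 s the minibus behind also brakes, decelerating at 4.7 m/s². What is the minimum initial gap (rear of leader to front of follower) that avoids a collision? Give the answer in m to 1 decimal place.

Minimum gap ≈ 29.6 m

29 mph × 0.44704 = 12.9642 m/s.
Leader travels v²/(2a_L) = 168.070 / 13.000 = 12.928 m before stopping.
Follower covers v·t_r = 12.9642 × 1.9 = 24.632 m while reacting, then v²/(2a_F) = 168.070 / 9.400 = 17.880 m while braking, for a total of 24.632 + 17.880 = 42.512 m.
Since a_F ≤ a_L and the follower starts braking later, the follower is never slower than the leader, so the closest approach is when both have stopped.
Minimum gap = 42.512 − 12.928 = 29.584 m.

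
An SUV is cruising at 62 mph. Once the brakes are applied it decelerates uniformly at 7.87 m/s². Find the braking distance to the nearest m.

Braking distance ≈ 49 m

62 mph × 0.44704 = 27.7165 m/s.
Braking distance = v²/(2a) = 27.7165² / (2 × 7.870) = 768.204 / 15.740 = 48.806 m.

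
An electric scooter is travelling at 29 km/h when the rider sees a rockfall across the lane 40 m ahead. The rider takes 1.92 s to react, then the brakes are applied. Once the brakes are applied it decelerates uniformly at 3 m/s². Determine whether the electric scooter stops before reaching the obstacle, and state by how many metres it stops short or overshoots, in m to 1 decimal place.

29 km/h ÷ 3.6 = 8.0556 m/s.
Reaction distance = 8.0556 × 1.92 = 15.467 m.
Braking distance = v²/(2a) = 64.893 / 6.000 = 10.816 m.
Total stopping distance = 15.467 + 10.816 = 26.283 m, vs 40 m available — it stops with 40 − 26.283 = 13.717 m to spare.

Yes — it stops 13.7 m short of the obstacle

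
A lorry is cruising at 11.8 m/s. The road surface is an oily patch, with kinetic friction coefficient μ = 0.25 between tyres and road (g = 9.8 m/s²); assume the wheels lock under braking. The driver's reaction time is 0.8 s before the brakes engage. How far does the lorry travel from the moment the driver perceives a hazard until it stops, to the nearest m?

a = μg = 0.25 × 9.8 = 2.450 m/s².
Reaction distance = v·t_r = 11.8000 × 0.8 = 9.440 m.
Braking distance = v²/(2a) = 11.8000² / (2 × 2.450) = 139.240 / 4.900 = 28.416 m.
Total = 9.440 + 28.416 = 37.856 m.

Total stopping distance ≈ 38 m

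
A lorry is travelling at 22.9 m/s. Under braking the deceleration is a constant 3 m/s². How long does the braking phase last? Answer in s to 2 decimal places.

Braking time = v/a = 22.9000 / 3.000 = 7.633 s.

Braking time ≈ 7.63 s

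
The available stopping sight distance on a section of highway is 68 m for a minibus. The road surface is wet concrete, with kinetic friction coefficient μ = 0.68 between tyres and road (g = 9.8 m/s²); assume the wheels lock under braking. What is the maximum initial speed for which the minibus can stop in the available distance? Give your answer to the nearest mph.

Maximum speed ≈ 67 mph

a = μg = 0.68 × 9.8 = 6.664 m/s².
v²/(2a) = d ⇒ v = √(2 × 6.664 × 68) = √906.30 = 30.1048 m/s.
30.1048 m/s ÷ 0.44704 = 67.343 mph.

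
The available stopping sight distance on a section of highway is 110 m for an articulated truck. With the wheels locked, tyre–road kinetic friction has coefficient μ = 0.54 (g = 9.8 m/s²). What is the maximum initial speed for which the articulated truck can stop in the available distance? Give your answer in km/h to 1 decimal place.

Maximum speed ≈ 122.8 km/h

a = μg = 0.54 × 9.8 = 5.292 m/s².
v²/(2a) = d ⇒ v = √(2 × 5.292 × 110) = √1164.24 = 34.1210 m/s.
34.1210 m/s × 3.6 = 122.836 km/h.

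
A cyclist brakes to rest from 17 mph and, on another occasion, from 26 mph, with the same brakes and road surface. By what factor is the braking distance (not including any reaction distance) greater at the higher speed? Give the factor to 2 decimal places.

Factor ≈ 2.34

Braking distance d = v²/(2a), so with a fixed, d ∝ v².
Factor = (26/17)² = 1.5294² = 2.3391.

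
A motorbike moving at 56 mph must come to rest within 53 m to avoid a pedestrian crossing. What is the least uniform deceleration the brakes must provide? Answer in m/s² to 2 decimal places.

56 mph × 0.44704 = 25.0342 m/s.
v² = 2a·d ⇒ a = v²/(2d) = 25.0342² / (2 × 53.000) = 626.711 / 106.000 = 5.9124 m/s².

Required deceleration ≈ 5.91 m/s²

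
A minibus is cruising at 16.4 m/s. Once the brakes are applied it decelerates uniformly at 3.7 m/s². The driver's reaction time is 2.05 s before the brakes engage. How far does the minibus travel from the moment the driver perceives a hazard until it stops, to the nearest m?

Total stopping distance ≈ 70 m

Reaction distance = v·t_r = 16.4000 × 2.05 = 33.620 m.
Braking distance = v²/(2a) = 16.4000² / (2 × 3.700) = 268.960 / 7.400 = 36.346 m.
Total = 33.620 + 36.346 = 69.966 m.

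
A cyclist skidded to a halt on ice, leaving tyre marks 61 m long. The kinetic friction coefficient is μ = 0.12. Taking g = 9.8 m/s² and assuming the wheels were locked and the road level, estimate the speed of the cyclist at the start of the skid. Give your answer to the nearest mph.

Deceleration a = μg = 0.12 × 9.8 = 1.176 m/s².
v = √(2a·d) = √(2 × 1.176 × 61) = √143.472 = 11.9780 m/s.
= 11.9780 ÷ 0.44704 = 26.794 mph.

Initial speed ≈ 27 mph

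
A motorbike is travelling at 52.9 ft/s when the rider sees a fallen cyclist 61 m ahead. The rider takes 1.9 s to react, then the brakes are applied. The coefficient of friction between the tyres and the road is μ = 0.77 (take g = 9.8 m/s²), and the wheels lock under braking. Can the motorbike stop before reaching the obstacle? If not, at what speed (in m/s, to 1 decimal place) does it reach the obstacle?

Yes — it stops about 13.1 m short of the obstacle, so it never reaches it

52.9 ft/s × 0.3048 = 16.1239 m/s.
a = μg = 0.77 × 9.8 = 7.546 m/s².
Reaction distance = 16.1239 × 1.9 = 30.635 m.
Braking distance = v²/(2a) = 259.980 / 15.092 = 17.226 m.
Total stopping distance = 30.635 + 17.226 = 47.861 m, vs 61 m available — it stops with 61 − 47.861 = 13.139 m to spare.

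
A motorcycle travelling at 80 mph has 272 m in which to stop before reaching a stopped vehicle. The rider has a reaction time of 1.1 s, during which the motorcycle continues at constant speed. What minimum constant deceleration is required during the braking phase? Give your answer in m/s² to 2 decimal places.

80 mph × 0.44704 = 35.7632 m/s.
Distance covered during reaction = 35.7632 × 1.1 = 39.340 m.
Distance available for braking: 272 − 39.340 = 232.660 m.
v² = 2a·d ⇒ a = v²/(2d) = 35.7632² / (2 × 232.660) = 1279.006 / 465.320 = 2.7487 m/s².

Required deceleration ≈ 2.75 m/s²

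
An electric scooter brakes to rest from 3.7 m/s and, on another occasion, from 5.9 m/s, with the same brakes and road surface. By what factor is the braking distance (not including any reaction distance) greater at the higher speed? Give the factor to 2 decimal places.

Braking distance d = v²/(2a), so with a fixed, d ∝ v².
Factor = (5.9/3.7)² = 1.5946² = 2.5427.

Factor ≈ 2.54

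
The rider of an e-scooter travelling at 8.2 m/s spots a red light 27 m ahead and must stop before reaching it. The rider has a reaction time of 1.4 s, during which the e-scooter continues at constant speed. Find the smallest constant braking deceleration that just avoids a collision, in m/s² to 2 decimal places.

Required deceleration ≈ 2.17 m/s²

Distance covered during reaction = 8.2000 × 1.4 = 11.480 m.
Distance available for braking: 27 − 11.480 = 15.520 m.
v² = 2a·d ⇒ a = v²/(2d) = 8.2000² / (2 × 15.520) = 67.240 / 31.040 = 2.1662 m/s².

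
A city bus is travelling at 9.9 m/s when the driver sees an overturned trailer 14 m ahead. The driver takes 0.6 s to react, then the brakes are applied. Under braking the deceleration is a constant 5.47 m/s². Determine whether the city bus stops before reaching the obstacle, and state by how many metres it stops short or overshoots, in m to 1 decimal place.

Reaction distance = 9.9000 × 0.6 = 5.940 m.
Braking distance = v²/(2a) = 98.010 / 10.940 = 8.959 m.
Total stopping distance = 5.940 + 8.959 = 14.899 m, vs 14 m available — it cannot stop in time and overshoots by 14.899 − 14 = 0.899 m.

No — it overshoots by 0.9 m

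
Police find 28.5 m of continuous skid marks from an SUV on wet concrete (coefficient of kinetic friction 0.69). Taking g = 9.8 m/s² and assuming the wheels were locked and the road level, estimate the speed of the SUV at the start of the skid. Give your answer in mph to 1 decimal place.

Deceleration a = μg = 0.69 × 9.8 = 6.762 m/s².
v = √(2a·d) = √(2 × 6.762 × 28.5) = √385.434 = 19.6325 m/s.
= 19.6325 ÷ 0.44704 = 43.917 mph.

Initial speed ≈ 43.9 mph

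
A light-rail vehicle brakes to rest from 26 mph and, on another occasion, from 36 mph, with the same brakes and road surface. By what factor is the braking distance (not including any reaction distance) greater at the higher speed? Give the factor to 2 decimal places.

Braking distance d = v²/(2a), so with a fixed, d ∝ v².
Factor = (36/26)² = 1.3846² = 1.9171.

Factor ≈ 1.92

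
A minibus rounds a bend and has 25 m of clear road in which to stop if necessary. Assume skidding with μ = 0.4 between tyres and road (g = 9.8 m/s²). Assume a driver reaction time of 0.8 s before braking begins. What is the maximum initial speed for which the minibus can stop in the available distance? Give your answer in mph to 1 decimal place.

a = μg = 0.4 × 9.8 = 3.920 m/s².
Stopping distance: v·t_r + v²/(2a) = 25 with t_r = 0.8 s and a = 3.920 m/s².
So v² + 6.272 v − 196.00 = 0.
Positive root: v = −a·t_r + √((a·t_r)² + 2a·d) = −3.136 + √(9.834 + 196.00) = 11.2109 m/s.
11.2109 m/s ÷ 0.44704 = 25.078 mph.

Maximum speed ≈ 25.1 mph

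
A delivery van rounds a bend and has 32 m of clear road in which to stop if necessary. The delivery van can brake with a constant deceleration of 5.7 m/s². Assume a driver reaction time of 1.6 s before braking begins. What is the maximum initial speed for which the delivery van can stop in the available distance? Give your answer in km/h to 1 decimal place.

Maximum speed ≈ 43.4 km/h

Stopping distance: v·t_r + v²/(2a) = 32 with t_r = 1.6 s and a = 5.700 m/s².
So v² + 18.240 v − 364.80 = 0.
Positive root: v = −a·t_r + √((a·t_r)² + 2a·d) = −9.120 + √(83.174 + 364.80) = 12.0454 m/s.
12.0454 m/s × 3.6 = 43.363 km/h.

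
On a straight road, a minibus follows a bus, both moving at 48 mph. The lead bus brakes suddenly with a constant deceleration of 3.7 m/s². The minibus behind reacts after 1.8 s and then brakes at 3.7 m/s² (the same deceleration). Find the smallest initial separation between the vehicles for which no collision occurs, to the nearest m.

48 mph × 0.44704 = 21.4579 m/s.
Leader travels v²/(2a_L) = 460.441 / 7.400 = 62.222 m before stopping.
Follower covers v·t_r = 21.4579 × 1.8 = 38.624 m while reacting, then v²/(2a_F) = 460.441 / 7.400 = 62.222 m while braking, for a total of 38.624 + 62.222 = 100.846 m.
Since a_F ≤ a_L and the follower starts braking later, the follower is never slower than the leader, so the closest approach is when both have stopped.
Minimum gap = 100.846 − 62.222 = 38.624 m.

Minimum gap ≈ 39 m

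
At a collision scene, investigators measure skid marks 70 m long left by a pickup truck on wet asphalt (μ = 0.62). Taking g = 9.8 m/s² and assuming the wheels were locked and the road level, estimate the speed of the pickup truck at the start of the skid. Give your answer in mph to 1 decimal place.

Initial speed ≈ 65.2 mph

Deceleration a = μg = 0.62 × 9.8 = 6.076 m/s².
v = √(2a·d) = √(2 × 6.076 × 70) = √850.640 = 29.1657 m/s.
= 29.1657 ÷ 0.44704 = 65.242 mph.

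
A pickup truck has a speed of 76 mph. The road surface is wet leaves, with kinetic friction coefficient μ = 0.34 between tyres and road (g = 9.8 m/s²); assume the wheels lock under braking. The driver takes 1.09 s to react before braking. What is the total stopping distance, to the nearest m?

76 mph × 0.44704 = 33.9750 m/s.
a = μg = 0.34 × 9.8 = 3.332 m/s².
Reaction distance = v·t_r = 33.9750 × 1.09 = 37.033 m.
Braking distance = v²/(2a) = 33.9750² / (2 × 3.332) = 1154.301 / 6.664 = 173.214 m.
Total = 37.033 + 173.214 = 210.247 m.

Total stopping distance ≈ 210 m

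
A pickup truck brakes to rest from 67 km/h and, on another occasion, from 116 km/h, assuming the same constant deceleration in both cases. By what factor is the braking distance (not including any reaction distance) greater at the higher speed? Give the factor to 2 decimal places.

Braking distance d = v²/(2a), so with a fixed, d ∝ v².
Factor = (116/67)² = 1.7313² = 2.9974.

Factor ≈ 3.00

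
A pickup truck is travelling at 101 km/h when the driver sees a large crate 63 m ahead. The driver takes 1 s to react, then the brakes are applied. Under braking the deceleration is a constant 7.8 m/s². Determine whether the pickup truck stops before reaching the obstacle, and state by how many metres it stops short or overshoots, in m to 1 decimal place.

No — it overshoots by 15.5 m

101 km/h ÷ 3.6 = 28.0556 m/s.
Reaction distance = 28.0556 × 1 = 28.056 m.
Braking distance = v²/(2a) = 787.117 / 15.600 = 50.456 m.
Total stopping distance = 28.056 + 50.456 = 78.512 m, vs 63 m available — it cannot stop in time and overshoots by 78.512 − 63 = 15.512 m.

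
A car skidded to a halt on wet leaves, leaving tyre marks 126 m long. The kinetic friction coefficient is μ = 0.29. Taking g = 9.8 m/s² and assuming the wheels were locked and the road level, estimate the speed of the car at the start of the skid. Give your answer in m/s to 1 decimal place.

Deceleration a = μg = 0.29 × 9.8 = 2.842 m/s².
v = √(2a·d) = √(2 × 2.842 × 126) = √716.184 = 26.7616 m/s.

Initial speed ≈ 26.8 m/s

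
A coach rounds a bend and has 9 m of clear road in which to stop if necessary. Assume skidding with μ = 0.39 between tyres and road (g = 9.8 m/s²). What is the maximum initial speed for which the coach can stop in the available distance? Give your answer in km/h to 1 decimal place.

Maximum speed ≈ 29.9 km/h

a = μg = 0.39 × 9.8 = 3.822 m/s².
v²/(2a) = d ⇒ v = √(2 × 3.822 × 9) = √68.80 = 8.2946 m/s.
8.2946 m/s × 3.6 = 29.861 km/h.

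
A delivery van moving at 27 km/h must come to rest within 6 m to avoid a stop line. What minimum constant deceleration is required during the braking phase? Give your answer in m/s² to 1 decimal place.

Required deceleration ≈ 4.7 m/s²

27 km/h ÷ 3.6 = 7.5000 m/s.
v² = 2a·d ⇒ a = v²/(2d) = 7.5000² / (2 × 6.000) = 56.250 / 12.000 = 4.6875 m/s².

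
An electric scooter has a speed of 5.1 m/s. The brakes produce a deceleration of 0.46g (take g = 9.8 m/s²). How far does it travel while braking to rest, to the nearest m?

Braking distance ≈ 3 m

a = 0.46 × 9.8 = 4.508 m/s².
Braking distance = v²/(2a) = 5.1000² / (2 × 4.508) = 26.010 / 9.016 = 2.885 m.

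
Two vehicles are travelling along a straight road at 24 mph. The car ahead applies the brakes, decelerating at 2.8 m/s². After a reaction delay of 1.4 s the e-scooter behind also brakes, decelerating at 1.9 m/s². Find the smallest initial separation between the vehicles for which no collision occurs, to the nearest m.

24 mph × 0.44704 = 10.7290 m/s.
Leader travels v²/(2a_L) = 115.111 / 5.600 = 20.556 m before stopping.
Follower covers v·t_r = 10.7290 × 1.4 = 15.021 m while reacting, then v²/(2a_F) = 115.111 / 3.800 = 30.292 m while braking, for a total of 15.021 + 30.292 = 45.313 m.
Since a_F ≤ a_L and the follower starts braking later, the follower is never slower than the leader, so the closest approach is when both have stopped.
Minimum gap = 45.313 − 20.556 = 24.757 m.

Minimum gap ≈ 25 m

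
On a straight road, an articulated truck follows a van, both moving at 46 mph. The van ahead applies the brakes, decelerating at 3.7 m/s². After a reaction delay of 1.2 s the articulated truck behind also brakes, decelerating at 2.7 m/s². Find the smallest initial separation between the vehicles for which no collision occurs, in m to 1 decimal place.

Minimum gap ≈ 45.8 m

46 mph × 0.44704 = 20.5638 m/s.
Leader travels v²/(2a_L) = 422.870 / 7.400 = 57.145 m before stopping.
Follower covers v·t_r = 20.5638 × 1.2 = 24.677 m while reacting, then v²/(2a_F) = 422.870 / 5.400 = 78.309 m while braking, for a total of 24.677 + 78.309 = 102.986 m.
Since a_F ≤ a_L and the follower starts braking later, the follower is never slower than the leader, so the closest approach is when both have stopped.
Minimum gap = 102.986 − 57.145 = 45.841 m.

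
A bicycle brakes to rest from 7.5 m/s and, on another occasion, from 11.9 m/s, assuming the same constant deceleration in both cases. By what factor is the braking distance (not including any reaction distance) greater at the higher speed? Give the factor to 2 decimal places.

Braking distance d = v²/(2a), so with a fixed, d ∝ v².
Factor = (11.9/7.5)² = 1.5867² = 2.5176.

Factor ≈ 2.52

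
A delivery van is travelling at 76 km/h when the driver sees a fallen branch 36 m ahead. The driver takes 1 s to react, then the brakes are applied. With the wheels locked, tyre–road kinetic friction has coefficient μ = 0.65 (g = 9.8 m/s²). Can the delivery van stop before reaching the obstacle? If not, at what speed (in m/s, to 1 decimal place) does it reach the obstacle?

76 km/h ÷ 3.6 = 21.1111 m/s.
a = μg = 0.65 × 9.8 = 6.370 m/s².
Reaction distance = 21.1111 × 1 = 21.111 m.
Braking distance needed to stop: v²/(2a) = 445.679 / 12.740 = 34.983 m, so total needed = 21.111 + 34.983 = 56.094 m > 36 m — it cannot stop.
Distance remaining when braking begins: 36 − 21.111 = 14.889 m.
v² = v₀² − 2a·d = 445.679 − 2 × 6.370 × 14.889 = 255.993 m²/s².
v = √255.993 = 16.000 m/s.

No — it strikes the obstacle at 16.0 m/s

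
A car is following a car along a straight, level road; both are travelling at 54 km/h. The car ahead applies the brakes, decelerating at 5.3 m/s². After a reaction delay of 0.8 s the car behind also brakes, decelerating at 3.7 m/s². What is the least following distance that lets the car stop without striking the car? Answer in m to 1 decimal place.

Minimum gap ≈ 21.2 m

54 km/h ÷ 3.6 = 15.0000 m/s.
Leader travels v²/(2a_L) = 225.000 / 10.600 = 21.226 m before stopping.
Follower covers v·t_r = 15.0000 × 0.8 = 12.000 m while reacting, then v²/(2a_F) = 225.000 / 7.400 = 30.405 m while braking, for a total of 12.000 + 30.405 = 42.405 m.
Since a_F ≤ a_L and the follower starts braking later, the follower is never slower than the leader, so the closest approach is when both have stopped.
Minimum gap = 42.405 − 21.226 = 21.179 m.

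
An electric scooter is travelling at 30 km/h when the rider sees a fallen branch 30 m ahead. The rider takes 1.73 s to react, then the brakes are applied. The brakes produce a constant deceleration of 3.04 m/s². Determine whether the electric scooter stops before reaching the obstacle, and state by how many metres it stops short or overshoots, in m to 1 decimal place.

30 km/h ÷ 3.6 = 8.3333 m/s.
Reaction distance = 8.3333 × 1.73 = 14.417 m.
Braking distance = v²/(2a) = 69.444 / 6.080 = 11.422 m.
Total stopping distance = 14.417 + 11.422 = 25.839 m, vs 30 m available — it stops with 30 − 25.839 = 4.161 m to spare.

Yes — it stops 4.2 m short of the obstacle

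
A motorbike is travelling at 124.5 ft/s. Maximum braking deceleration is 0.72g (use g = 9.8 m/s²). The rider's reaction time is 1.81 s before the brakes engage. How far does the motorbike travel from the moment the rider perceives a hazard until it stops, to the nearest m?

124.5 ft/s × 0.3048 = 37.9476 m/s.
a = 0.72 × 9.8 = 7.056 m/s².
Reaction distance = v·t_r = 37.9476 × 1.81 = 68.685 m.
Braking distance = v²/(2a) = 37.9476² / (2 × 7.056) = 1440.020 / 14.112 = 102.042 m.
Total = 68.685 + 102.042 = 170.727 m.

Total stopping distance ≈ 171 m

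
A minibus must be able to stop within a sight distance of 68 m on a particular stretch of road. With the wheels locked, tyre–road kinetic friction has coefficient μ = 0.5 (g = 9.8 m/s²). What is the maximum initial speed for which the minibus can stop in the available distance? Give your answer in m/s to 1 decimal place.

Maximum speed ≈ 25.8 m/s

a = μg = 0.5 × 9.8 = 4.900 m/s².
v²/(2a) = d ⇒ v = √(2 × 4.900 × 68) = √666.40 = 25.8147 m/s.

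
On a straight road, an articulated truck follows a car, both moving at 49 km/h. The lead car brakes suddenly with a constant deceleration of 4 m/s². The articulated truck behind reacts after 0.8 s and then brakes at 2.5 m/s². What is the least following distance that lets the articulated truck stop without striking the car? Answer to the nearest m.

Minimum gap ≈ 25 m

49 km/h ÷ 3.6 = 13.6111 m/s.
Leader travels v²/(2a_L) = 185.262 / 8.000 = 23.158 m before stopping.
Follower covers v·t_r = 13.6111 × 0.8 = 10.889 m while reacting, then v²/(2a_F) = 185.262 / 5.000 = 37.052 m while braking, for a total of 10.889 + 37.052 = 47.941 m.
Since a_F ≤ a_L and the follower starts braking later, the follower is never slower than the leader, so the closest approach is when both have stopped.
Minimum gap = 47.941 − 23.158 = 24.783 m.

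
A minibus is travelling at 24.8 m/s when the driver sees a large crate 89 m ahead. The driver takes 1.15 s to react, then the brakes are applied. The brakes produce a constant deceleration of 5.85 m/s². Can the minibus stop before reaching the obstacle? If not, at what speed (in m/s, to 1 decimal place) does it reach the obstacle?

Reaction distance = 24.8000 × 1.15 = 28.520 m.
Braking distance = v²/(2a) = 615.040 / 11.700 = 52.568 m.
Total stopping distance = 28.520 + 52.568 = 81.088 m, vs 89 m available — it stops with 89 − 81.088 = 7.912 m to spare.

Yes — it stops about 7.9 m short of the obstacle, so it never reaches it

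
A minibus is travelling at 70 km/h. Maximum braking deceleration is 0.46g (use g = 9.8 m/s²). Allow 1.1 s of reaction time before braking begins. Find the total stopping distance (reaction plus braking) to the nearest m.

70 km/h ÷ 3.6 = 19.4444 m/s.
a = 0.46 × 9.8 = 4.508 m/s².
Reaction distance = v·t_r = 19.4444 × 1.1 = 21.389 m.
Braking distance = v²/(2a) = 19.4444² / (2 × 4.508) = 378.085 / 9.016 = 41.935 m.
Total = 21.389 + 41.935 = 63.324 m.

Total stopping distance ≈ 63 m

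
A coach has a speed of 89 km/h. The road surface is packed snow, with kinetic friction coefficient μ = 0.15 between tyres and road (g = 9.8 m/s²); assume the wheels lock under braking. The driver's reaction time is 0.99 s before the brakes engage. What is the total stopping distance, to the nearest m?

Total stopping distance ≈ 232 m

89 km/h ÷ 3.6 = 24.7222 m/s.
a = μg = 0.15 × 9.8 = 1.470 m/s².
Reaction distance = v·t_r = 24.7222 × 0.99 = 24.475 m.
Braking distance = v²/(2a) = 24.7222² / (2 × 1.470) = 611.187 / 2.940 = 207.887 m.
Total = 24.475 + 207.887 = 232.362 m.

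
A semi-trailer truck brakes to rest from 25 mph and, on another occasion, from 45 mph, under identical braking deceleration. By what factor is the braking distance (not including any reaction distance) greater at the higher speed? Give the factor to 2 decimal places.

Braking distance d = v²/(2a), so with a fixed, d ∝ v².
Factor = (45/25)² = 1.8000² = 3.2400.

Factor ≈ 3.24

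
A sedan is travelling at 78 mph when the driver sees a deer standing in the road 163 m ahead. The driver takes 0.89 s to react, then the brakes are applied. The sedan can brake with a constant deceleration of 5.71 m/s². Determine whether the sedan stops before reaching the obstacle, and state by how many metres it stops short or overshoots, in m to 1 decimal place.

Yes — it stops 25.5 m short of the obstacle

78 mph × 0.44704 = 34.8691 m/s.
Reaction distance = 34.8691 × 0.89 = 31.033 m.
Braking distance = v²/(2a) = 1215.854 / 11.420 = 106.467 m.
Total stopping distance = 31.033 + 106.467 = 137.500 m, vs 163 m available — it stops with 163 − 137.500 = 25.500 m to spare.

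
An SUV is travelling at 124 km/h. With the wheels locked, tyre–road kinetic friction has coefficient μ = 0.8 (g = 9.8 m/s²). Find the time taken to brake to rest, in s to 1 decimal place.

124 km/h ÷ 3.6 = 34.4444 m/s.
a = μg = 0.8 × 9.8 = 7.840 m/s².
Braking time = v/a = 34.4444 / 7.840 = 4.393 s.

Braking time ≈ 4.4 s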